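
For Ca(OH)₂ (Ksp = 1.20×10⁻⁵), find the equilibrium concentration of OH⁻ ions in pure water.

Ca(OH)₂(s) ⇌ Ca²⁺(aq) + 2 OH⁻(aq)
Let s be the molar solubility. Then [Ca²⁺] = s and [OH⁻] = 2s.
Ksp = [Ca²⁺][OH⁻]^2 = s · (2s)^2 = 4s^3 = 1.20×10⁻⁵
s = 1.44×10⁻² mol L⁻¹
[OH⁻] = 2s = 2.88×10⁻² mol L⁻¹

2.88×10⁻² M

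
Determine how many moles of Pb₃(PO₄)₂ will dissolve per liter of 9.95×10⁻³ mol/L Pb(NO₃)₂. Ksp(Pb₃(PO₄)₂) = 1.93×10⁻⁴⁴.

Pb₃(PO₄)₂(s) ⇌ 3 Pb²⁺(aq) + 2 PO₄³⁻(aq)
With Pb²⁺ already at 9.95×10⁻³ mol/L and s small, take [Pb²⁺] ≈ 9.95×10⁻³ mol/L and [PO₄³⁻] = 2s.
Ksp = [Pb²⁺]^3[PO₄³⁻]^2 = (9.95×10⁻³)^3(2s)^2
(2s)^2 = 1.93×10⁻⁴⁴ / (9.95×10⁻³)^3 = 1.96×10⁻³⁸
s = 7.00×10⁻²⁰ mol/L

7.00×10⁻²⁰ M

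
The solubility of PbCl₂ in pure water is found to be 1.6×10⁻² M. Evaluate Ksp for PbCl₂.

PbCl₂(s) ⇌ Pb²⁺(aq) + 2 Cl⁻(aq)
Call the molar solubility s, so that [Pb²⁺] = s and [Cl⁻] = 2s.
Ksp = [Pb²⁺][Cl⁻]^2 = s · (2s)^2 = 4s^3
Ksp = 4 × (1.6×10⁻²)^3 = 1.6×10⁻⁵

Ksp = 1.6×10⁻⁵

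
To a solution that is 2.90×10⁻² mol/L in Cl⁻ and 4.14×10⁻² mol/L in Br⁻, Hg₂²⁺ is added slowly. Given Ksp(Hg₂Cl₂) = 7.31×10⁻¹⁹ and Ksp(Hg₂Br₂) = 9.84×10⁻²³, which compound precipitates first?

Hg₂Br₂

The threshold for precipitation is Q = Ksp.
For Hg₂Cl₂: [Hg₂²⁺] = (Ksp/[Cl⁻]^2) = 8.69×10⁻¹⁶ mol/L
For Hg₂Br₂: [Hg₂²⁺] = (Ksp/[Br⁻]^2) = 5.74×10⁻²⁰ mol/L
Since Hg₂Br₂ needs less Hg₂²⁺ to reach saturation, it precipitates first.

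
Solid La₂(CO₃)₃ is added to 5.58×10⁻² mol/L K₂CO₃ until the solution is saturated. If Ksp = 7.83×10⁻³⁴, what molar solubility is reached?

1.06×10⁻¹⁵ M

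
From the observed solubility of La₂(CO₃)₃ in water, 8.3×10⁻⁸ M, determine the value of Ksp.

Ksp = 4.3×10⁻³⁴

La₂(CO₃)₃(s) ⇌ 2 La³⁺(aq) + 3 CO₃²⁻(aq)
Call the molar solubility s, so that [La³⁺] = 2s and [CO₃²⁻] = 3s.
Ksp = [La³⁺]^2[CO₃²⁻]^3 = (2s)^2 · (3s)^3 = 108s^5
Ksp = 108 × (8.3×10⁻⁸)^5 = 4.3×10⁻³⁴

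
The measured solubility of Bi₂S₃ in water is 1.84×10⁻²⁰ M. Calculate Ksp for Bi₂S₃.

Bi₂S₃(s) ⇌ 2 Bi³⁺(aq) + 3 S²⁻(aq)
Call the molar solubility s, so that [Bi³⁺] = 2s and [S²⁻] = 3s.
Ksp = [Bi³⁺]^2[S²⁻]^3 = (2s)^2 · (3s)^3 = 108s^5
Ksp = 108 × (1.84×10⁻²⁰)^5 = 2.28×10⁻⁹⁷

Ksp = 2.28×10⁻⁹⁷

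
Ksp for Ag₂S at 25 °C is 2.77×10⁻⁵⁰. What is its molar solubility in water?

Ag₂S(s) ⇌ 2 Ag⁺(aq) + S²⁻(aq)
Let s be the molar solubility. Then [Ag⁺] = 2s and [S²⁻] = s.
Ksp = [Ag⁺]^2[S²⁻] = (2s)^2 · s = 4s^3
4s^3 = 2.77×10⁻⁵⁰  ⇒  s^3 = 6.93×10⁻⁵¹
s = 1.91×10⁻¹⁷ M

1.91×10⁻¹⁷ M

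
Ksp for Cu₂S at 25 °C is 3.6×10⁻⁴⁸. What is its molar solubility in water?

Cu₂S(s) ⇌ 2 Cu⁺(aq) + S²⁻(aq)
For each mole of Cu₂S that dissolves per liter, [Cu⁺] = 2s and [S²⁻] = s; let s denote this solubility.
Ksp = [Cu⁺]^2[S²⁻] = (2s)^2 · s = 4s^3
4s^3 = 3.6×10⁻⁴⁸  ⇒  s^3 = 9.0×10⁻⁴⁹
s = (9.0×10⁻⁴⁹)^(1/3) = 9.7×10⁻¹⁷ mol/L

9.7×10⁻¹⁷ M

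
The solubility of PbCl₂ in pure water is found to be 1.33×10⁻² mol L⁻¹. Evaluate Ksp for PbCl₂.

PbCl₂(s) ⇌ Pb²⁺(aq) + 2 Cl⁻(aq)
With molar solubility s: [Pb²⁺] = s, [Cl⁻] = 2s.
Ksp = [Pb²⁺][Cl⁻]^2 = s · (2s)^2 = 4s^3
Ksp = 4 × (1.33×10⁻²)^3 = 9.41×10⁻⁶

Ksp = 9.41×10⁻⁶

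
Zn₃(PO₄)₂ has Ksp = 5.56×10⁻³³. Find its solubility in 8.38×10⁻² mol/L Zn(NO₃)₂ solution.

1.54×10⁻¹⁵ M

Zn₃(PO₄)₂(s) ⇌ 3 Zn²⁺(aq) + 2 PO₄³⁻(aq)
With Zn²⁺ already at 8.38×10⁻² mol/L and s small, take [Zn²⁺] ≈ 8.38×10⁻² mol/L and [PO₄³⁻] = 2s.
Ksp = [Zn²⁺]^3[PO₄³⁻]^2 = (8.38×10⁻²)^3(2s)^2
(2s)^2 = 5.56×10⁻³³ / (8.38×10⁻²)^3 = 9.45×10⁻³⁰
s = 1.54×10⁻¹⁵ mol/L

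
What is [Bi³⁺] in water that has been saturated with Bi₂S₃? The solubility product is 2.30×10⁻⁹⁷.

Bi₂S₃(s) ⇌ 2 Bi³⁺(aq) + 3 S²⁻(aq)
Let s be the molar solubility. Then [Bi³⁺] = 2s and [S²⁻] = 3s.
Ksp = [Bi³⁺]^2[S²⁻]^3 = (2s)^2 · (3s)^3 = 108s^5 = 2.30×10⁻⁹⁷
s = 1.84×10⁻²⁰ mol L⁻¹
[Bi³⁺] = 2s = 3.69×10⁻²⁰ mol L⁻¹

3.69×10⁻²⁰ M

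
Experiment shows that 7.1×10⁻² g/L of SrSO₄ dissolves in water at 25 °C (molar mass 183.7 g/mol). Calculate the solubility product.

Molar solubility s = (7.1×10⁻² g/L) / (183.7 g/mol) = 3.865×10⁻⁴ mol/L
SrSO₄(s) ⇌ Sr²⁺(aq) + SO₄²⁻(aq)
With molar solubility s: [Sr²⁺] = s, [SO₄²⁻] = s.
Ksp = [Sr²⁺][SO₄²⁻] = s · s = s^2
Ksp = (3.865×10⁻⁴)^2 = 1.5×10⁻⁷

Ksp = 1.5×10⁻⁷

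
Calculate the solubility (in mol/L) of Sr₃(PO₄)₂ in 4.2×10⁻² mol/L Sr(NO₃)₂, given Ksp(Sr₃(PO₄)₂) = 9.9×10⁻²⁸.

Sr₃(PO₄)₂(s) ⇌ 3 Sr²⁺(aq) + 2 PO₄³⁻(aq)
Sr²⁺ is already present at 4.2×10⁻² mol/L. If s mol/L of Sr₃(PO₄)₂ dissolves, [PO₄³⁻] = 2s while [Sr²⁺] ≈ 4.2×10⁻² mol/L.
Ksp = [Sr²⁺]^3[PO₄³⁻]^2 = (4.2×10⁻²)^3(2s)^2
(2s)^2 = 9.9×10⁻²⁸ / (4.2×10⁻²)^3 = 1.3×10⁻²³
s = 1.8×10⁻¹² mol/L

1.8×10⁻¹² M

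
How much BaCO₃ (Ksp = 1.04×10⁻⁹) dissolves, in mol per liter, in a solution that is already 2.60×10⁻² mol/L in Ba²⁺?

4.00×10⁻⁸ M

BaCO₃(s) ⇌ Ba²⁺(aq) + CO₃²⁻(aq)
Let s be the solubility of BaCO₃ here. The common ion gives [Ba²⁺] ≈ 2.60×10⁻² mol/L, and [CO₃²⁻] = s.
Ksp = [Ba²⁺][CO₃²⁻] = (2.60×10⁻²)s
s = 1.04×10⁻⁹ / (2.60×10⁻²) = 4.00×10⁻⁸
s = 4.00×10⁻⁸ mol/L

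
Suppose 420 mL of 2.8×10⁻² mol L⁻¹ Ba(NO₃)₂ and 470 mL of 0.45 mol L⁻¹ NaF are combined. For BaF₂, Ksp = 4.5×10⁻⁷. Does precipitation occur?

Yes

Total volume after mixing = 420 + 470 = 890 mL.
[Ba²⁺] = (2.8×10⁻²)(420)/890 = 1.3×10⁻² mol L⁻¹
[F⁻] = (0.45)(470)/890 = 0.24 mol L⁻¹
Q = [Ba²⁺][F⁻]^2 = 7.5×10⁻⁴
Q = 7.5×10⁻⁴ > Ksp = 4.5×10⁻⁷, so the solution is supersaturated and BaF₂ precipitates.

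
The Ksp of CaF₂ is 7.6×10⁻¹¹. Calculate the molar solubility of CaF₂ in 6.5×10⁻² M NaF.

CaF₂(s) ⇌ Ca²⁺(aq) + 2 F⁻(aq)
Let s be the solubility of CaF₂ here. The common ion gives [F⁻] ≈ 6.5×10⁻² M, and [Ca²⁺] = s.
Ksp = [Ca²⁺][F⁻]^2 = s(6.5×10⁻²)^2
s = 7.6×10⁻¹¹ / (6.5×10⁻²)^2 = 1.8×10⁻⁸
s = 1.8×10⁻⁸ M

1.8×10⁻⁸ M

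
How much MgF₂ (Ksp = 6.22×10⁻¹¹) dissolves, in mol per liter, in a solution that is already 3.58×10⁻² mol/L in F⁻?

MgF₂(s) ⇌ Mg²⁺(aq) + 2 F⁻(aq)
F⁻ is already present at 3.58×10⁻² mol/L. If s mol/L of MgF₂ dissolves, [Mg²⁺] = s while [F⁻] ≈ 3.58×10⁻² mol/L.
Ksp = [Mg²⁺][F⁻]^2 = s(3.58×10⁻²)^2
s = 6.22×10⁻¹¹ / (3.58×10⁻²)^2 = 4.85×10⁻⁸
s = 4.85×10⁻⁸ mol/L

4.85×10⁻⁸ M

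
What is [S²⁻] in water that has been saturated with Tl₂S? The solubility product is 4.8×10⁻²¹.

1.1×10⁻⁷ M

Tl₂S(s) ⇌ 2 Tl⁺(aq) + S²⁻(aq)
With molar solubility s: [Tl⁺] = 2s, [S²⁻] = s.
Ksp = [Tl⁺]^2[S²⁻] = (2s)^2 · s = 4s^3 = 4.8×10⁻²¹
s = 1.1×10⁻⁷ M
[S²⁻] = s = 1.1×10⁻⁷ M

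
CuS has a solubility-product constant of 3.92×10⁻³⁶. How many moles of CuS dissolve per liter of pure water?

1.98×10⁻¹⁸ M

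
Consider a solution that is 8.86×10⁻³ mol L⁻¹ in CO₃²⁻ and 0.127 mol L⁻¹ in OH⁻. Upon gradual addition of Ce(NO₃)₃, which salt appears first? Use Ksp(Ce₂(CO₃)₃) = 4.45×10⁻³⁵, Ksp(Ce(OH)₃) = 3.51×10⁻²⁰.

Precipitation begins when Q = Ksp.
For Ce₂(CO₃)₃: [Ce³⁺] = (Ksp/[CO₃²⁻]^3)^(1/2) = 8.00×10⁻¹⁵ mol L⁻¹
For Ce(OH)₃: [Ce³⁺] = (Ksp/[OH⁻]^3) = 1.71×10⁻¹⁷ mol L⁻¹
Ce(OH)₃ requires the lower [Ce³⁺], so it precipitates first.

Ce(OH)₃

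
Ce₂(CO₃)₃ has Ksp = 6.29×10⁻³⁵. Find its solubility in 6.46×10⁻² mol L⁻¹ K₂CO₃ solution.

Ce₂(CO₃)₃(s) ⇌ 2 Ce³⁺(aq) + 3 CO₃²⁻(aq)
With CO₃²⁻ already at 6.46×10⁻² mol L⁻¹ and s small, take [CO₃²⁻] ≈ 6.46×10⁻² mol L⁻¹ and [Ce³⁺] = 2s.
Ksp = [Ce³⁺]^2[CO₃²⁻]^3 = (2s)^2(6.46×10⁻²)^3
(2s)^2 = 6.29×10⁻³⁵ / (6.46×10⁻²)^3 = 2.33×10⁻³¹
s = 2.42×10⁻¹⁶ mol L⁻¹

2.42×10⁻¹⁶ M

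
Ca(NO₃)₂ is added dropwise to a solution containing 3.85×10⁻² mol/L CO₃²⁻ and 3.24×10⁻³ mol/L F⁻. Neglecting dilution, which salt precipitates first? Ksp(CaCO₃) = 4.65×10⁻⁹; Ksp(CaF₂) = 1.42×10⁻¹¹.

CaCO₃

Precipitation of each salt begins when its ion product equals Ksp.
For CaCO₃: [Ca²⁺] = (Ksp/[CO₃²⁻]) = 1.21×10⁻⁷ mol/L
For CaF₂: [Ca²⁺] = (Ksp/[F⁻]^2) = 1.35×10⁻⁶ mol/L
The smaller threshold [Ca²⁺] is reached first, so CaCO₃ precipitates first.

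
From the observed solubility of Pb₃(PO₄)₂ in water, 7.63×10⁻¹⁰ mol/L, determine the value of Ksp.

Pb₃(PO₄)₂(s) ⇌ 3 Pb²⁺(aq) + 2 PO₄³⁻(aq)
For each mole of Pb₃(PO₄)₂ that dissolves per liter, [Pb²⁺] = 3s and [PO₄³⁻] = 2s; let s denote this solubility.
Ksp = [Pb²⁺]^3[PO₄³⁻]^2 = (3s)^3 · (2s)^2 = 108s^5
Ksp = 108 × (7.63×10⁻¹⁰)^5 = 2.79×10⁻⁴⁴

Ksp = 2.79×10⁻⁴⁴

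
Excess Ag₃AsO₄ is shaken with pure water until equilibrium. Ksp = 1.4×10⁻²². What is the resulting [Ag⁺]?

Ag₃AsO₄(s) ⇌ 3 Ag⁺(aq) + AsO₄³⁻(aq)
Let s be the molar solubility. Then [Ag⁺] = 3s and [AsO₄³⁻] = s.
Ksp = [Ag⁺]^3[AsO₄³⁻] = (3s)^3 · s = 27s^4 = 1.4×10⁻²²
s = 1.5×10⁻⁶ M
[Ag⁺] = 3s = 4.5×10⁻⁶ M

4.5×10⁻⁶ M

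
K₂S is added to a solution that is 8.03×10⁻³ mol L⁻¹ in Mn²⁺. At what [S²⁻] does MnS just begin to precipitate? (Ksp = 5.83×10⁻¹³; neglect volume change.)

7.26×10⁻¹¹ M

The threshold for precipitation is Q = Ksp.
MnS(s) ⇌ Mn²⁺(aq) + S²⁻(aq)
Ksp = [Mn²⁺][S²⁻] = [S²⁻](8.03×10⁻³)
[S²⁻] = 5.83×10⁻¹³ / (8.03×10⁻³) = 7.26×10⁻¹¹
[S²⁻] = 7.26×10⁻¹¹ mol L⁻¹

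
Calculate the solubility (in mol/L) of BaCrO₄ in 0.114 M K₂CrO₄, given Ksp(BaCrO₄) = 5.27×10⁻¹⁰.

BaCrO₄(s) ⇌ Ba²⁺(aq) + CrO₄²⁻(aq)
The solution already contains CrO₄²⁻ at 0.114 M. Let s be the molar solubility of BaCrO₄.
[CrO₄²⁻] ≈ 0.114 M (common ion dominates); [Ba²⁺] = s.
Ksp = [Ba²⁺][CrO₄²⁻] = s(0.114)
s = 5.27×10⁻¹⁰ / (0.114) = 4.62×10⁻⁹
s = 4.62×10⁻⁹ M

4.62×10⁻⁹ M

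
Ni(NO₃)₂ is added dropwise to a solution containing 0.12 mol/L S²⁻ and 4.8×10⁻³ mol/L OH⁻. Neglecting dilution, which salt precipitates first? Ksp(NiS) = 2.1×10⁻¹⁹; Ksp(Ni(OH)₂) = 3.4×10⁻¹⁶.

Precipitation begins when Q = Ksp.
For NiS: [Ni²⁺] = (Ksp/[S²⁻]) = 1.8×10⁻¹⁸ mol/L
For Ni(OH)₂: [Ni²⁺] = (Ksp/[OH⁻]^2) = 1.5×10⁻¹¹ mol/L
The smaller threshold [Ni²⁺] is reached first, so NiS precipitates first.

NiS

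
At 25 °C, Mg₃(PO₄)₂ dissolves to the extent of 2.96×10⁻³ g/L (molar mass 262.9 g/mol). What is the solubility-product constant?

s = (2.96×10⁻³ g L⁻¹)/(262.9 g mol⁻¹) = 1.1259×10⁻⁵ M
Mg₃(PO₄)₂(s) ⇌ 3 Mg²⁺(aq) + 2 PO₄³⁻(aq)
Call the molar solubility s, so that [Mg²⁺] = 3s and [PO₄³⁻] = 2s.
Ksp = [Mg²⁺]^3[PO₄³⁻]^2 = (3s)^3 · (2s)^2 = 108s^5
Ksp = 108 × (1.1259×10⁻⁵)^5 = 1.95×10⁻²³

Ksp = 1.95×10⁻²³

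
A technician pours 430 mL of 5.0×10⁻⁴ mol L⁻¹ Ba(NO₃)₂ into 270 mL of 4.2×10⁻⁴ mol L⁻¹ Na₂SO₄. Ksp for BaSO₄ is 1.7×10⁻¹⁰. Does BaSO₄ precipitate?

Yes

Total volume after mixing = 430 + 270 = 700 mL.
[Ba²⁺] = (5.0×10⁻⁴)(430)/700 = 3.1×10⁻⁴ mol L⁻¹
[SO₄²⁻] = (4.2×10⁻⁴)(270)/700 = 1.6×10⁻⁴ mol L⁻¹
Q = [Ba²⁺][SO₄²⁻] = 5.0×10⁻⁸
Because Q > Ksp (5.0×10⁻⁸ vs 1.7×10⁻¹⁰), a precipitate of BaSO₄ forms.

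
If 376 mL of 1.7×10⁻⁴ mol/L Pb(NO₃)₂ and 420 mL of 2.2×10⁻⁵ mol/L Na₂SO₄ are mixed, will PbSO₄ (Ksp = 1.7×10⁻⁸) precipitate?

The combined volume is 796 mL.
[Pb²⁺] = (1.7×10⁻⁴)(376)/796 = 8.0×10⁻⁵ mol/L
[SO₄²⁻] = (2.2×10⁻⁵)(420)/796 = 1.2×10⁻⁵ mol/L
Q = [Pb²⁺][SO₄²⁻] = 9.3×10⁻¹⁰
Since Q (9.3×10⁻¹⁰) is less than Ksp (1.7×10⁻⁸), no PbSO₄ precipitates.

No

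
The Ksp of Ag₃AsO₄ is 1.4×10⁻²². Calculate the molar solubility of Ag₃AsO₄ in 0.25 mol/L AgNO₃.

Ag₃AsO₄(s) ⇌ 3 Ag⁺(aq) + AsO₄³⁻(aq)
With Ag⁺ already at 0.25 mol/L and s small, take [Ag⁺] ≈ 0.25 mol/L and [AsO₄³⁻] = s.
Ksp = [Ag⁺]^3[AsO₄³⁻] = (0.25)^3s
s = 1.4×10⁻²² / (0.25)^3 = 9.0×10⁻²¹
s = 9.0×10⁻²¹ mol/L

9.0×10⁻²¹ M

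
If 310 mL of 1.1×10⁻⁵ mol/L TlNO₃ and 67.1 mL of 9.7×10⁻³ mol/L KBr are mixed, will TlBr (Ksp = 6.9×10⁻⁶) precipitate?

No

The combined volume is 377.1 mL.
[Tl⁺] = (1.1×10⁻⁵)(310)/377.1 = 9.0×10⁻⁶ mol/L
[Br⁻] = (9.7×10⁻³)(67.1)/377.1 = 1.7×10⁻³ mol/L
Q = [Tl⁺][Br⁻] = 1.6×10⁻⁸
Since Q (1.6×10⁻⁸) is less than Ksp (6.9×10⁻⁶), no TlBr precipitates.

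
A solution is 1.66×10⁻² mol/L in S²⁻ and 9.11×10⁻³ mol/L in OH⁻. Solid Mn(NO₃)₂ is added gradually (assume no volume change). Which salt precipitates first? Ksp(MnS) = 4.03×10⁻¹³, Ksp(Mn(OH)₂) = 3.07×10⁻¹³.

MnS

Precipitation begins when Q = Ksp.
For MnS: [Mn²⁺] = (Ksp/[S²⁻]) = 2.43×10⁻¹¹ mol/L
For Mn(OH)₂: [Mn²⁺] = (Ksp/[OH⁻]^2) = 3.70×10⁻⁹ mol/L
MnS requires the lower [Mn²⁺], so it precipitates first.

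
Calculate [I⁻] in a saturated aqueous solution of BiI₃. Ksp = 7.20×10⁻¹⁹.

BiI₃(s) ⇌ Bi³⁺(aq) + 3 I⁻(aq)
For each mole of BiI₃ that dissolves per liter, [Bi³⁺] = s and [I⁻] = 3s; let s denote this solubility.
Ksp = [Bi³⁺][I⁻]^3 = s · (3s)^3 = 27s^4 = 7.20×10⁻¹⁹
s = 1.28×10⁻⁵ mol/L
[I⁻] = 3s = 3.83×10⁻⁵ mol/L

3.83×10⁻⁵ M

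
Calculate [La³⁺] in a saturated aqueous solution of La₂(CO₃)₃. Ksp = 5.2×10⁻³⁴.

La₂(CO₃)₃(s) ⇌ 2 La³⁺(aq) + 3 CO₃²⁻(aq)
For each mole of La₂(CO₃)₃ that dissolves per liter, [La³⁺] = 2s and [CO₃²⁻] = 3s; let s denote this solubility.
Ksp = [La³⁺]^2[CO₃²⁻]^3 = (2s)^2 · (3s)^3 = 108s^5 = 5.2×10⁻³⁴
s = 8.6×10⁻⁸ M
[La³⁺] = 2s = 1.7×10⁻⁷ M

1.7×10⁻⁷ M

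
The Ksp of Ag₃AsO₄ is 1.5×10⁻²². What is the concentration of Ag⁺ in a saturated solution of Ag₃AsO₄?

4.6×10⁻⁶ M

Ag₃AsO₄(s) ⇌ 3 Ag⁺(aq) + AsO₄³⁻(aq)
Call the molar solubility s, so that [Ag⁺] = 3s and [AsO₄³⁻] = s.
Ksp = [Ag⁺]^3[AsO₄³⁻] = (3s)^3 · s = 27s^4 = 1.5×10⁻²²
s = 1.5×10⁻⁶ mol L⁻¹
[Ag⁺] = 3s = 4.6×10⁻⁶ mol L⁻¹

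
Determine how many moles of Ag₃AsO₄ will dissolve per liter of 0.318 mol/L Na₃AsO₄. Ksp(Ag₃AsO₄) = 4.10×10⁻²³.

Ag₃AsO₄(s) ⇌ 3 Ag⁺(aq) + AsO₄³⁻(aq)
With AsO₄³⁻ already at 0.318 mol/L and s small, take [AsO₄³⁻] ≈ 0.318 mol/L and [Ag⁺] = 3s.
Ksp = [Ag⁺]^3[AsO₄³⁻] = (3s)^3(0.318)
(3s)^3 = 4.10×10⁻²³ / (0.318) = 1.29×10⁻²²
s = 1.68×10⁻⁸ mol/L

1.68×10⁻⁸ M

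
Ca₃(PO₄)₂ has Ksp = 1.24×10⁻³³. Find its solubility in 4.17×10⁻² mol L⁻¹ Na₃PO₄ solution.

2.98×10⁻¹¹ M

Ca₃(PO₄)₂(s) ⇌ 3 Ca²⁺(aq) + 2 PO₄³⁻(aq)
With PO₄³⁻ already at 4.17×10⁻² mol L⁻¹ and s small, take [PO₄³⁻] ≈ 4.17×10⁻² mol L⁻¹ and [Ca²⁺] = 3s.
Ksp = [Ca²⁺]^3[PO₄³⁻]^2 = (3s)^3(4.17×10⁻²)^2
(3s)^3 = 1.24×10⁻³³ / (4.17×10⁻²)^2 = 7.13×10⁻³¹
s = 2.98×10⁻¹¹ mol L⁻¹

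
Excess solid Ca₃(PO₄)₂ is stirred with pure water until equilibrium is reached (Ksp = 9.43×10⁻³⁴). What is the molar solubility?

9.73×10⁻⁸ M

Ca₃(PO₄)₂(s) ⇌ 3 Ca²⁺(aq) + 2 PO₄³⁻(aq)
Let s be the molar solubility. Then [Ca²⁺] = 3s and [PO₄³⁻] = 2s.
Ksp = [Ca²⁺]^3[PO₄³⁻]^2 = (3s)^3 · (2s)^2 = 108s^5
108s^5 = 9.43×10⁻³⁴  ⇒  s^5 = 8.73×10⁻³⁶
Taking the 5th root, s = 9.73×10⁻⁸ mol L⁻¹.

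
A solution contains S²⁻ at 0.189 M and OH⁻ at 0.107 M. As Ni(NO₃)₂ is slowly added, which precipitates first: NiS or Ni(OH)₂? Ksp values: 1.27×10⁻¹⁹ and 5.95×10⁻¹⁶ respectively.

NiS

The threshold for precipitation is Q = Ksp.
For NiS: [Ni²⁺] = (Ksp/[S²⁻]) = 6.72×10⁻¹⁹ M
For Ni(OH)₂: [Ni²⁺] = (Ksp/[OH⁻]^2) = 5.20×10⁻¹⁴ M
The smaller threshold [Ni²⁺] is reached first, so NiS precipitates first.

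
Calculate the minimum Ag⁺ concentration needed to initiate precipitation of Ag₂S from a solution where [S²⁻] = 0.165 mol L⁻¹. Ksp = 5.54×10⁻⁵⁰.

5.79×10⁻²⁵ M

A salt starts to precipitate once the ion product Q reaches its Ksp.
Ag₂S(s) ⇌ 2 Ag⁺(aq) + S²⁻(aq)
Ksp = [Ag⁺]^2[S²⁻] = [Ag⁺]^2(0.165)
[Ag⁺]^2 = 5.54×10⁻⁵⁰ / (0.165) = 3.36×10⁻⁴⁹
[Ag⁺] = 5.79×10⁻²⁵ mol L⁻¹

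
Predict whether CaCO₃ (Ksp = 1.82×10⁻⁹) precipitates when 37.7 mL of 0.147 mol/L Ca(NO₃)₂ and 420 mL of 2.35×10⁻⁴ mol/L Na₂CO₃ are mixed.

Yes

Total volume after mixing = 37.7 + 420 = 457.7 mL.
[Ca²⁺] = (0.147)(37.7)/457.7 = 1.21×10⁻² mol/L
[CO₃²⁻] = (2.35×10⁻⁴)(420)/457.7 = 2.16×10⁻⁴ mol/L
Q = [Ca²⁺][CO₃²⁻] = 2.61×10⁻⁶
Q = 2.61×10⁻⁶ > Ksp = 1.82×10⁻⁹, so the solution is supersaturated and CaCO₃ precipitates.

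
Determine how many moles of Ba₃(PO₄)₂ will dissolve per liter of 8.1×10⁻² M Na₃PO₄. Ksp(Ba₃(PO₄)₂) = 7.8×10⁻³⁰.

Ba₃(PO₄)₂(s) ⇌ 3 Ba²⁺(aq) + 2 PO₄³⁻(aq)
The solution already contains PO₄³⁻ at 8.1×10⁻² M. Let s be the molar solubility of Ba₃(PO₄)₂.
[PO₄³⁻] ≈ 8.1×10⁻² M (common ion dominates); [Ba²⁺] = 3s.
Ksp = [Ba²⁺]^3[PO₄³⁻]^2 = (3s)^3(8.1×10⁻²)^2
(3s)^3 = 7.8×10⁻³⁰ / (8.1×10⁻²)^2 = 1.2×10⁻²⁷
s = 3.5×10⁻¹⁰ M

3.5×10⁻¹⁰ M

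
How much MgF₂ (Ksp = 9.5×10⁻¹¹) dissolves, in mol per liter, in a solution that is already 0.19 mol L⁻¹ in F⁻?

2.6×10⁻⁹ M

MgF₂(s) ⇌ Mg²⁺(aq) + 2 F⁻(aq)
The solution already contains F⁻ at 0.19 mol L⁻¹. Let s be the molar solubility of MgF₂.
[F⁻] ≈ 0.19 mol L⁻¹ (common ion dominates); [Mg²⁺] = s.
Ksp = [Mg²⁺][F⁻]^2 = s(0.19)^2
s = 9.5×10⁻¹¹ / (0.19)^2 = 2.6×10⁻⁹
s = 2.6×10⁻⁹ mol L⁻¹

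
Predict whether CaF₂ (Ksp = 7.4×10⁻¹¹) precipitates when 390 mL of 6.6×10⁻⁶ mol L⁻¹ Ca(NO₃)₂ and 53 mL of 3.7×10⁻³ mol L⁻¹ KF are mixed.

No

After mixing, V = 390 mL + 53 mL = 443 mL.
[Ca²⁺] = (6.6×10⁻⁶)(390)/443 = 5.8×10⁻⁶ mol L⁻¹
[F⁻] = (3.7×10⁻³)(53)/443 = 4.4×10⁻⁴ mol L⁻¹
Q = [Ca²⁺][F⁻]^2 = 1.1×10⁻¹²
Q = 1.1×10⁻¹² < Ksp = 7.4×10⁻¹¹, so the solution is unsaturated and no precipitate forms.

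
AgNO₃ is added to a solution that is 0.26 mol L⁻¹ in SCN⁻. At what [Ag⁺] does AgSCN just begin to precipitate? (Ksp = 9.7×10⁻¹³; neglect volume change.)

Precipitation of each salt begins when its ion product equals Ksp.
AgSCN(s) ⇌ Ag⁺(aq) + SCN⁻(aq)
Ksp = [Ag⁺][SCN⁻] = [Ag⁺](0.26)
[Ag⁺] = 9.7×10⁻¹³ / (0.26) = 3.7×10⁻¹²
[Ag⁺] = 3.7×10⁻¹² mol L⁻¹

3.7×10⁻¹² M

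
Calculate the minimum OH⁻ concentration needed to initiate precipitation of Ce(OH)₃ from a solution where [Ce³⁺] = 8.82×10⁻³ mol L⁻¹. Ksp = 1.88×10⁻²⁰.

Precipitation begins when Q = Ksp.
Ce(OH)₃(s) ⇌ Ce³⁺(aq) + 3 OH⁻(aq)
Ksp = [Ce³⁺][OH⁻]^3 = [OH⁻]^3(8.82×10⁻³)
[OH⁻]^3 = 1.88×10⁻²⁰ / (8.82×10⁻³) = 2.13×10⁻¹⁸
[OH⁻] = 1.29×10⁻⁶ mol L⁻¹

1.29×10⁻⁶ M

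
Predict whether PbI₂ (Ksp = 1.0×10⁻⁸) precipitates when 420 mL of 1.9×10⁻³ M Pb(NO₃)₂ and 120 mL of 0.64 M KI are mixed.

Yes

The combined volume is 540 mL.
[Pb²⁺] = (1.9×10⁻³)(420)/540 = 1.5×10⁻³ M
[I⁻] = (0.64)(120)/540 = 0.14 M
Q = [Pb²⁺][I⁻]^2 = 3.0×10⁻⁵
Since Q (3.0×10⁻⁵) exceeds Ksp (1.0×10⁻⁸), PbI₂ will precipitate.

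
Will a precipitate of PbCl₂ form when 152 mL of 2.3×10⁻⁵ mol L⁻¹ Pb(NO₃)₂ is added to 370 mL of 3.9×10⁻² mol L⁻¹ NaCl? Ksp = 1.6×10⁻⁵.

No

After mixing, V = 152 mL + 370 mL = 522 mL.
[Pb²⁺] = (2.3×10⁻⁵)(152)/522 = 6.7×10⁻⁶ mol L⁻¹
[Cl⁻] = (3.9×10⁻²)(370)/522 = 2.8×10⁻² mol L⁻¹
Q = [Pb²⁺][Cl⁻]^2 = 5.1×10⁻⁹
Q = 5.1×10⁻⁹ < Ksp = 1.6×10⁻⁵, so the solution is unsaturated and no precipitate forms.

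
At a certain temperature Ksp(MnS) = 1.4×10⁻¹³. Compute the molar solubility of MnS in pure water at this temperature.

3.7×10⁻⁷ M

MnS(s) ⇌ Mn²⁺(aq) + S²⁻(aq)
With molar solubility s: [Mn²⁺] = s, [S²⁻] = s.
Ksp = [Mn²⁺][S²⁻] = s · s = s^2
s^2 = 1.4×10⁻¹³
s = (1.4×10⁻¹³)^(1/2) = 3.7×10⁻⁷ mol/L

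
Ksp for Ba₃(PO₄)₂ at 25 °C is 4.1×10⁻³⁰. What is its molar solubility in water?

Ba₃(PO₄)₂(s) ⇌ 3 Ba²⁺(aq) + 2 PO₄³⁻(aq)
Let s be the molar solubility. Then [Ba²⁺] = 3s and [PO₄³⁻] = 2s.
Ksp = [Ba²⁺]^3[PO₄³⁻]^2 = (3s)^3 · (2s)^2 = 108s^5
108s^5 = 4.1×10⁻³⁰  ⇒  s^5 = 3.8×10⁻³²
s = 5.2×10⁻⁷ mol/L

5.2×10⁻⁷ M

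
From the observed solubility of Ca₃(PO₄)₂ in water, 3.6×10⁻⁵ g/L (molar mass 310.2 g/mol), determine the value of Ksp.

Ksp = 2.3×10⁻³³

Molar solubility s = (3.6×10⁻⁵ g/L) / (310.2 g/mol) = 1.161×10⁻⁷ mol/L
Ca₃(PO₄)₂(s) ⇌ 3 Ca²⁺(aq) + 2 PO₄³⁻(aq)
For each mole of Ca₃(PO₄)₂ that dissolves per liter, [Ca²⁺] = 3s and [PO₄³⁻] = 2s; let s denote this solubility.
Ksp = [Ca²⁺]^3[PO₄³⁻]^2 = (3s)^3 · (2s)^2 = 108s^5
Ksp = 108 × (1.161×10⁻⁷)^5 = 2.3×10⁻³³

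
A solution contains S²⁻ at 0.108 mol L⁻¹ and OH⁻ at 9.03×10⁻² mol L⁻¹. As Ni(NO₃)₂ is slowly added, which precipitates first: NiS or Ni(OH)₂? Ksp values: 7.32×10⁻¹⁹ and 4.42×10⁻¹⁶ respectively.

A salt starts to precipitate once the ion product Q reaches its Ksp.
For NiS: [Ni²⁺] = (Ksp/[S²⁻]) = 6.78×10⁻¹⁸ mol L⁻¹
For Ni(OH)₂: [Ni²⁺] = (Ksp/[OH⁻]^2) = 5.42×10⁻¹⁴ mol L⁻¹
The smaller threshold [Ni²⁺] is reached first, so NiS precipitates first.

NiS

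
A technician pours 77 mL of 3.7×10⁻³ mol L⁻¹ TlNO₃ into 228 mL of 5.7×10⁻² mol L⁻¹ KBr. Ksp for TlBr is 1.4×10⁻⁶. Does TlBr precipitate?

The combined volume is 305 mL.
[Tl⁺] = (3.7×10⁻³)(77)/305 = 9.3×10⁻⁴ mol L⁻¹
[Br⁻] = (5.7×10⁻²)(228)/305 = 4.3×10⁻² mol L⁻¹
Q = [Tl⁺][Br⁻] = 4.0×10⁻⁵
Q = 4.0×10⁻⁵ > Ksp = 1.4×10⁻⁶, so the solution is supersaturated and TlBr precipitates.

Yes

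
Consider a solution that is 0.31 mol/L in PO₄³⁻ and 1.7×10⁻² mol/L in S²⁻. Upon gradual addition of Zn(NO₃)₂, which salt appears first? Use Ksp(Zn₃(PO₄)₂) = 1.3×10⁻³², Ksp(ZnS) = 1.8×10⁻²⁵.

A salt starts to precipitate once the ion product Q reaches its Ksp.
For Zn₃(PO₄)₂: [Zn²⁺] = (Ksp/[PO₄³⁻]^2)^(1/3) = 5.1×10⁻¹¹ mol/L
For ZnS: [Zn²⁺] = (Ksp/[S²⁻]) = 1.1×10⁻²³ mol/L
The smaller threshold [Zn²⁺] is reached first, so ZnS precipitates first.

ZnS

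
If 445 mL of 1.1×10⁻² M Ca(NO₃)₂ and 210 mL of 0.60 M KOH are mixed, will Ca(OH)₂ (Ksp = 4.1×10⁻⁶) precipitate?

Yes

Total volume after mixing = 445 + 210 = 655 mL.
[Ca²⁺] = (1.1×10⁻²)(445)/655 = 7.5×10⁻³ M
[OH⁻] = (0.60)(210)/655 = 0.19 M
Q = [Ca²⁺][OH⁻]^2 = 2.8×10⁻⁴
Q = 2.8×10⁻⁴ > Ksp = 4.1×10⁻⁶, so the solution is supersaturated and Ca(OH)₂ precipitates.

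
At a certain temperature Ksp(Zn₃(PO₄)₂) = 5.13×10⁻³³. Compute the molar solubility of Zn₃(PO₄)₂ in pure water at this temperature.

Zn₃(PO₄)₂(s) ⇌ 3 Zn²⁺(aq) + 2 PO₄³⁻(aq)
Call the molar solubility s, so that [Zn²⁺] = 3s and [PO₄³⁻] = 2s.
Ksp = [Zn²⁺]^3[PO₄³⁻]^2 = (3s)^3 · (2s)^2 = 108s^5
108s^5 = 5.13×10⁻³³  ⇒  s^5 = 4.75×10⁻³⁵
Taking the 5th root, s = 1.37×10⁻⁷ M.

1.37×10⁻⁷ M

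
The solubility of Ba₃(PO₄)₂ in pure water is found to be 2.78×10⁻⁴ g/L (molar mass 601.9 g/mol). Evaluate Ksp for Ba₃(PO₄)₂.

s = (2.78×10⁻⁴ g L⁻¹)/(601.9 g mol⁻¹) = 4.6187×10⁻⁷ M
Ba₃(PO₄)₂(s) ⇌ 3 Ba²⁺(aq) + 2 PO₄³⁻(aq)
For each mole of Ba₃(PO₄)₂ that dissolves per liter, [Ba²⁺] = 3s and [PO₄³⁻] = 2s; let s denote this solubility.
Ksp = [Ba²⁺]^3[PO₄³⁻]^2 = (3s)^3 · (2s)^2 = 108s^5
Ksp = 108 × (4.6187×10⁻⁷)^5 = 2.27×10⁻³⁰

Ksp = 2.27×10⁻³⁰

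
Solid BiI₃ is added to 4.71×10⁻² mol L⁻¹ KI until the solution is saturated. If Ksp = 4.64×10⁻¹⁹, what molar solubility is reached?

4.44×10⁻¹⁵ M

BiI₃(s) ⇌ Bi³⁺(aq) + 3 I⁻(aq)
Let s be the solubility of BiI₃ here. The common ion gives [I⁻] ≈ 4.71×10⁻² mol L⁻¹, and [Bi³⁺] = s.
Ksp = [Bi³⁺][I⁻]^3 = s(4.71×10⁻²)^3
s = 4.64×10⁻¹⁹ / (4.71×10⁻²)^3 = 4.44×10⁻¹⁵
s = 4.44×10⁻¹⁵ mol L⁻¹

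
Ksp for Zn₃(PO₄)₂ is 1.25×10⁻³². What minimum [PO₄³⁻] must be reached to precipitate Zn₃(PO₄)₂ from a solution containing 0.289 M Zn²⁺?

Each salt precipitates once Q = Ksp for that salt.
Zn₃(PO₄)₂(s) ⇌ 3 Zn²⁺(aq) + 2 PO₄³⁻(aq)
Ksp = [Zn²⁺]^3[PO₄³⁻]^2 = [PO₄³⁻]^2(0.289)^3
[PO₄³⁻]^2 = 1.25×10⁻³² / (0.289)^3 = 5.18×10⁻³¹
[PO₄³⁻] = 7.20×10⁻¹⁶ M

7.20×10⁻¹⁶ M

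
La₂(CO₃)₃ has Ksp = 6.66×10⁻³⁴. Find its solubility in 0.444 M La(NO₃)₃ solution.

La₂(CO₃)₃(s) ⇌ 2 La³⁺(aq) + 3 CO₃²⁻(aq)
With La³⁺ already at 0.444 M and s small, take [La³⁺] ≈ 0.444 M and [CO₃²⁻] = 3s.
Ksp = [La³⁺]^2[CO₃²⁻]^3 = (0.444)^2(3s)^3
(3s)^3 = 6.66×10⁻³⁴ / (0.444)^2 = 3.38×10⁻³³
s = 5.00×10⁻¹² M

5.00×10⁻¹² M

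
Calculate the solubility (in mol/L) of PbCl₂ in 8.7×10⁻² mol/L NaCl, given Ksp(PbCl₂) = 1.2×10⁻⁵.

PbCl₂(s) ⇌ Pb²⁺(aq) + 2 Cl⁻(aq)
With Cl⁻ already at 8.7×10⁻² mol/L and s small, take [Cl⁻] ≈ 8.7×10⁻² mol/L and [Pb²⁺] = s.
Ksp = [Pb²⁺][Cl⁻]^2 = s(8.7×10⁻²)^2
s = 1.2×10⁻⁵ / (8.7×10⁻²)^2 = 1.6×10⁻³
s = 1.6×10⁻³ mol/L

1.6×10⁻³ M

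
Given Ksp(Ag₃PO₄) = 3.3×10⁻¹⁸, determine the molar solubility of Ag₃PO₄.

Ag₃PO₄(s) ⇌ 3 Ag⁺(aq) + PO₄³⁻(aq)
Call the molar solubility s, so that [Ag⁺] = 3s and [PO₄³⁻] = s.
Ksp = [Ag⁺]^3[PO₄³⁻] = (3s)^3 · s = 27s^4
27s^4 = 3.3×10⁻¹⁸  ⇒  s^4 = 1.2×10⁻¹⁹
s = 1.9×10⁻⁵ mol L⁻¹

1.9×10⁻⁵ M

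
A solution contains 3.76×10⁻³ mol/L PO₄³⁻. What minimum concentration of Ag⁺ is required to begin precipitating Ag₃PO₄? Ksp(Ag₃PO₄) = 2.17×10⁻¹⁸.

A salt starts to precipitate once the ion product Q reaches its Ksp.
Ag₃PO₄(s) ⇌ 3 Ag⁺(aq) + PO₄³⁻(aq)
Ksp = [Ag⁺]^3[PO₄³⁻] = [Ag⁺]^3(3.76×10⁻³)
[Ag⁺]^3 = 2.17×10⁻¹⁸ / (3.76×10⁻³) = 5.77×10⁻¹⁶
[Ag⁺] = 8.33×10⁻⁶ mol/L

8.33×10⁻⁶ M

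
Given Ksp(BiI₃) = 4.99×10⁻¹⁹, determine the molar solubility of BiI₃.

BiI₃(s) ⇌ Bi³⁺(aq) + 3 I⁻(aq)
If s mol/L of BiI₃ dissolves, [Bi³⁺] = s and [I⁻] = 3s.
Ksp = [Bi³⁺][I⁻]^3 = s · (3s)^3 = 27s^4
27s^4 = 4.99×10⁻¹⁹  ⇒  s^4 = 1.85×10⁻²⁰
s = (1.85×10⁻²⁰)^(1/4) = 1.17×10⁻⁵ mol/L

1.17×10⁻⁵ M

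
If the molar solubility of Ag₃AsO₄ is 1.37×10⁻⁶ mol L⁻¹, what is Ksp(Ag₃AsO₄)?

Ksp = 9.51×10⁻²³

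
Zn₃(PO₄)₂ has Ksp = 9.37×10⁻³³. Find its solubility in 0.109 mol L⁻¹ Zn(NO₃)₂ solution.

1.34×10⁻¹⁵ M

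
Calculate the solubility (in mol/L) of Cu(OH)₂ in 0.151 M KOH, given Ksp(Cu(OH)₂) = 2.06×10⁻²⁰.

Cu(OH)₂(s) ⇌ Cu²⁺(aq) + 2 OH⁻(aq)
With OH⁻ already at 0.151 M and s small, take [OH⁻] ≈ 0.151 M and [Cu²⁺] = s.
Ksp = [Cu²⁺][OH⁻]^2 = s(0.151)^2
s = 2.06×10⁻²⁰ / (0.151)^2 = 9.03×10⁻¹⁹
s = 9.03×10⁻¹⁹ M

9.03×10⁻¹⁹ M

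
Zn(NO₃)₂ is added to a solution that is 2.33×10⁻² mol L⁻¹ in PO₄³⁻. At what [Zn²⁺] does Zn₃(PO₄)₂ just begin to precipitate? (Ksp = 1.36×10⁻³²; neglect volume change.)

The threshold for precipitation is Q = Ksp.
Zn₃(PO₄)₂(s) ⇌ 3 Zn²⁺(aq) + 2 PO₄³⁻(aq)
Ksp = [Zn²⁺]^3[PO₄³⁻]^2 = [Zn²⁺]^3(2.33×10⁻²)^2
[Zn²⁺]^3 = 1.36×10⁻³² / (2.33×10⁻²)^2 = 2.51×10⁻²⁹
[Zn²⁺] = 2.93×10⁻¹⁰ mol L⁻¹

2.93×10⁻¹⁰ M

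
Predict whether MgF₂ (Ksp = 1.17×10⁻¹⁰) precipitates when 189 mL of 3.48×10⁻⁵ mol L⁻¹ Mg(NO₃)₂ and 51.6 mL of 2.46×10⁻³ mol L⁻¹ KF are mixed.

After mixing, V = 189 mL + 51.6 mL = 240.6 mL.
[Mg²⁺] = (3.48×10⁻⁵)(189)/240.6 = 2.73×10⁻⁵ mol L⁻¹
[F⁻] = (2.46×10⁻³)(51.6)/240.6 = 5.28×10⁻⁴ mol L⁻¹
Q = [Mg²⁺][F⁻]^2 = 7.61×10⁻¹²
Q = 7.61×10⁻¹² < Ksp = 1.17×10⁻¹⁰, so the solution is unsaturated and no precipitate forms.

No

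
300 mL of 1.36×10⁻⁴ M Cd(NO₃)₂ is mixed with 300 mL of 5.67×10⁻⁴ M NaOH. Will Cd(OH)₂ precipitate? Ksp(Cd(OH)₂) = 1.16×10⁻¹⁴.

Yes

Total volume after mixing = 300 + 300 = 600 mL.
[Cd²⁺] = (1.36×10⁻⁴)(300)/600 = 6.80×10⁻⁵ M
[OH⁻] = (5.67×10⁻⁴)(300)/600 = 2.84×10⁻⁴ M
Q = [Cd²⁺][OH⁻]^2 = 5.47×10⁻¹²
Because Q > Ksp (5.47×10⁻¹² vs 1.16×10⁻¹⁴), a precipitate of Cd(OH)₂ forms.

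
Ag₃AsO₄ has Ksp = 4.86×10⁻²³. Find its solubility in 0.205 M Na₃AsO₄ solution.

Ag₃AsO₄(s) ⇌ 3 Ag⁺(aq) + AsO₄³⁻(aq)
AsO₄³⁻ is already present at 0.205 M. If s mol/L of Ag₃AsO₄ dissolves, [Ag⁺] = 3s while [AsO₄³⁻] ≈ 0.205 M.
Ksp = [Ag⁺]^3[AsO₄³⁻] = (3s)^3(0.205)
(3s)^3 = 4.86×10⁻²³ / (0.205) = 2.37×10⁻²²
s = 2.06×10⁻⁸ M

2.06×10⁻⁸ M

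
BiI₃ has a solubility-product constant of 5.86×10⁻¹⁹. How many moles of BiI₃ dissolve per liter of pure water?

1.21×10⁻⁵ M

BiI₃(s) ⇌ Bi³⁺(aq) + 3 I⁻(aq)
With molar solubility s: [Bi³⁺] = s, [I⁻] = 3s.
Ksp = [Bi³⁺][I⁻]^3 = s · (3s)^3 = 27s^4
27s^4 = 5.86×10⁻¹⁹  ⇒  s^4 = 2.17×10⁻²⁰
s = (2.17×10⁻²⁰)^(1/4) = 1.21×10⁻⁵ mol L⁻¹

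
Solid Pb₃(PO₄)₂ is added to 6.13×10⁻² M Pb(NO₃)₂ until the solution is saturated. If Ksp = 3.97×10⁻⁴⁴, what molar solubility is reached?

Pb₃(PO₄)₂(s) ⇌ 3 Pb²⁺(aq) + 2 PO₄³⁻(aq)
With Pb²⁺ already at 6.13×10⁻² M and s small, take [Pb²⁺] ≈ 6.13×10⁻² M and [PO₄³⁻] = 2s.
Ksp = [Pb²⁺]^3[PO₄³⁻]^2 = (6.13×10⁻²)^3(2s)^2
(2s)^2 = 3.97×10⁻⁴⁴ / (6.13×10⁻²)^3 = 1.72×10⁻⁴⁰
s = 6.56×10⁻²¹ M

6.56×10⁻²¹ M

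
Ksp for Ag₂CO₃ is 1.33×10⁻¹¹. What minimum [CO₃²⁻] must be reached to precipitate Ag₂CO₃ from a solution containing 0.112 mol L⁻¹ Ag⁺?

1.06×10⁻⁹ M

Precipitation of each salt begins when its ion product equals Ksp.
Ag₂CO₃(s) ⇌ 2 Ag⁺(aq) + CO₃²⁻(aq)
Ksp = [Ag⁺]^2[CO₃²⁻] = [CO₃²⁻](0.112)^2
[CO₃²⁻] = 1.33×10⁻¹¹ / (0.112)^2 = 1.06×10⁻⁹
[CO₃²⁻] = 1.06×10⁻⁹ mol L⁻¹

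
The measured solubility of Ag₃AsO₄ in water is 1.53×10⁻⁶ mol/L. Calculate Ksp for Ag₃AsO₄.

Ksp = 1.48×10⁻²²

Ag₃AsO₄(s) ⇌ 3 Ag⁺(aq) + AsO₄³⁻(aq)
If s mol/L of Ag₃AsO₄ dissolves, [Ag⁺] = 3s and [AsO₄³⁻] = s.
Ksp = [Ag⁺]^3[AsO₄³⁻] = (3s)^3 · s = 27s^4
Ksp = 27 × (1.53×10⁻⁶)^4 = 1.48×10⁻²²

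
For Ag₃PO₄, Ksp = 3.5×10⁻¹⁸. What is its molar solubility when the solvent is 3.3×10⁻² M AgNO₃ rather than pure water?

Ag₃PO₄(s) ⇌ 3 Ag⁺(aq) + PO₄³⁻(aq)
The solution already contains Ag⁺ at 3.3×10⁻² M. Let s be the molar solubility of Ag₃PO₄.
[Ag⁺] ≈ 3.3×10⁻² M (common ion dominates); [PO₄³⁻] = s.
Ksp = [Ag⁺]^3[PO₄³⁻] = (3.3×10⁻²)^3s
s = 3.5×10⁻¹⁸ / (3.3×10⁻²)^3 = 9.7×10⁻¹⁴
s = 9.7×10⁻¹⁴ M

9.7×10⁻¹⁴ M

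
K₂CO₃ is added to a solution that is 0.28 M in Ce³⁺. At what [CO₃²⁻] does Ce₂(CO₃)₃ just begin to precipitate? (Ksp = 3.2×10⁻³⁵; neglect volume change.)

7.4×10⁻¹² M

Each salt precipitates once Q = Ksp for that salt.
Ce₂(CO₃)₃(s) ⇌ 2 Ce³⁺(aq) + 3 CO₃²⁻(aq)
Ksp = [Ce³⁺]^2[CO₃²⁻]^3 = [CO₃²⁻]^3(0.28)^2
[CO₃²⁻]^3 = 3.2×10⁻³⁵ / (0.28)^2 = 4.1×10⁻³⁴
[CO₃²⁻] = 7.4×10⁻¹² M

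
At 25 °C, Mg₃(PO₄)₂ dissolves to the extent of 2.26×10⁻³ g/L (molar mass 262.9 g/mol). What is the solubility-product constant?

s = (2.26×10⁻³ g L⁻¹)/(262.9 g mol⁻¹) = 8.5964×10⁻⁶ M
Mg₃(PO₄)₂(s) ⇌ 3 Mg²⁺(aq) + 2 PO₄³⁻(aq)
For each mole of Mg₃(PO₄)₂ that dissolves per liter, [Mg²⁺] = 3s and [PO₄³⁻] = 2s; let s denote this solubility.
Ksp = [Mg²⁺]^3[PO₄³⁻]^2 = (3s)^3 · (2s)^2 = 108s^5
Ksp = 108 × (8.5964×10⁻⁶)^5 = 5.07×10⁻²⁴

Ksp = 5.07×10⁻²⁴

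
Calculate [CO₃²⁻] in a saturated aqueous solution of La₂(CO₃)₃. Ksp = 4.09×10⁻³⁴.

La₂(CO₃)₃(s) ⇌ 2 La³⁺(aq) + 3 CO₃²⁻(aq)
Call the molar solubility s, so that [La³⁺] = 2s and [CO₃²⁻] = 3s.
Ksp = [La³⁺]^2[CO₃²⁻]^3 = (2s)^2 · (3s)^3 = 108s^5 = 4.09×10⁻³⁴
s = 8.23×10⁻⁸ mol/L
[CO₃²⁻] = 3s = 2.47×10⁻⁷ mol/L

2.47×10⁻⁷ M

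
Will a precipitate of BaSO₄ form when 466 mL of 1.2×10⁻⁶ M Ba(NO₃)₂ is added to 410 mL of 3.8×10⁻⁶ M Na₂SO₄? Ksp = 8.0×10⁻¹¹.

No

After mixing, V = 466 mL + 410 mL = 876 mL.
[Ba²⁺] = (1.2×10⁻⁶)(466)/876 = 6.4×10⁻⁷ M
[SO₄²⁻] = (3.8×10⁻⁶)(410)/876 = 1.8×10⁻⁶ M
Q = [Ba²⁺][SO₄²⁻] = 1.1×10⁻¹²
Q = 1.1×10⁻¹² < Ksp = 8.0×10⁻¹¹, so the solution is unsaturated and no precipitate forms.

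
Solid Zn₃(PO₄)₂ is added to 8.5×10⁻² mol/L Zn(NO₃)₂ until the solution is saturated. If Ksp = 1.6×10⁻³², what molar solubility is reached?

2.6×10⁻¹⁵ M

Zn₃(PO₄)₂(s) ⇌ 3 Zn²⁺(aq) + 2 PO₄³⁻(aq)
Zn²⁺ is already present at 8.5×10⁻² mol/L. If s mol/L of Zn₃(PO₄)₂ dissolves, [PO₄³⁻] = 2s while [Zn²⁺] ≈ 8.5×10⁻² mol/L.
Ksp = [Zn²⁺]^3[PO₄³⁻]^2 = (8.5×10⁻²)^3(2s)^2
(2s)^2 = 1.6×10⁻³² / (8.5×10⁻²)^3 = 2.6×10⁻²⁹
s = 2.6×10⁻¹⁵ mol/L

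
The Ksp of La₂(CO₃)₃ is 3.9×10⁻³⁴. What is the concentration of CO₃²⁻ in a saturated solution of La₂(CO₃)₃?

2.4×10⁻⁷ M

La₂(CO₃)₃(s) ⇌ 2 La³⁺(aq) + 3 CO₃²⁻(aq)
For each mole of La₂(CO₃)₃ that dissolves per liter, [La³⁺] = 2s and [CO₃²⁻] = 3s; let s denote this solubility.
Ksp = [La³⁺]^2[CO₃²⁻]^3 = (2s)^2 · (3s)^3 = 108s^5 = 3.9×10⁻³⁴
s = 8.2×10⁻⁸ M
[CO₃²⁻] = 3s = 2.4×10⁻⁷ M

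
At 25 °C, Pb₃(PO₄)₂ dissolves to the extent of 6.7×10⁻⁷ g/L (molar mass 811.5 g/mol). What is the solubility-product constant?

Convert to molarity: s = 6.7×10⁻⁷ / 811.5 = 8.256×10⁻¹⁰ mol/L
Pb₃(PO₄)₂(s) ⇌ 3 Pb²⁺(aq) + 2 PO₄³⁻(aq)
With molar solubility s: [Pb²⁺] = 3s, [PO₄³⁻] = 2s.
Ksp = [Pb²⁺]^3[PO₄³⁻]^2 = (3s)^3 · (2s)^2 = 108s^5
Ksp = 108 × (8.256×10⁻¹⁰)^5 = 4.1×10⁻⁴⁴

Ksp = 4.1×10⁻⁴⁴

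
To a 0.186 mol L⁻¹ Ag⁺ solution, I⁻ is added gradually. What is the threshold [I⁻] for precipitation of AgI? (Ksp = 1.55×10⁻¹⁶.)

Each salt precipitates once Q = Ksp for that salt.
AgI(s) ⇌ Ag⁺(aq) + I⁻(aq)
Ksp = [Ag⁺][I⁻] = [I⁻](0.186)
[I⁻] = 1.55×10⁻¹⁶ / (0.186) = 8.33×10⁻¹⁶
[I⁻] = 8.33×10⁻¹⁶ mol L⁻¹

8.33×10⁻¹⁶ M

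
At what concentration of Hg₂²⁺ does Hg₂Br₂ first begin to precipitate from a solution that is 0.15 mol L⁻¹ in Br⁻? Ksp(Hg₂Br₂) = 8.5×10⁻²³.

The threshold for precipitation is Q = Ksp.
Hg₂Br₂(s) ⇌ Hg₂²⁺(aq) + 2 Br⁻(aq)
Ksp = [Hg₂²⁺][Br⁻]^2 = [Hg₂²⁺](0.15)^2
[Hg₂²⁺] = 8.5×10⁻²³ / (0.15)^2 = 3.8×10⁻²¹
[Hg₂²⁺] = 3.8×10⁻²¹ mol L⁻¹

3.8×10⁻²¹ M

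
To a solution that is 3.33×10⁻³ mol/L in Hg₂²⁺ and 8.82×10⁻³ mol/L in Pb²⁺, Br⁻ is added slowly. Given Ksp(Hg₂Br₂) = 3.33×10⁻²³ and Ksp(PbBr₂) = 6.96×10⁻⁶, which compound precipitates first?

Hg₂Br₂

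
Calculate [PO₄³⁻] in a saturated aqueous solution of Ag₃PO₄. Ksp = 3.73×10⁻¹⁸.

1.93×10⁻⁵ M

Ag₃PO₄(s) ⇌ 3 Ag⁺(aq) + PO₄³⁻(aq)
If s mol/L of Ag₃PO₄ dissolves, [Ag⁺] = 3s and [PO₄³⁻] = s.
Ksp = [Ag⁺]^3[PO₄³⁻] = (3s)^3 · s = 27s^4 = 3.73×10⁻¹⁸
s = 1.93×10⁻⁵ mol L⁻¹
[PO₄³⁻] = s = 1.93×10⁻⁵ mol L⁻¹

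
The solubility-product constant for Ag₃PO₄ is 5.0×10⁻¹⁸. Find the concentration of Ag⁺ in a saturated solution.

Ag₃PO₄(s) ⇌ 3 Ag⁺(aq) + PO₄³⁻(aq)
For each mole of Ag₃PO₄ that dissolves per liter, [Ag⁺] = 3s and [PO₄³⁻] = s; let s denote this solubility.
Ksp = [Ag⁺]^3[PO₄³⁻] = (3s)^3 · s = 27s^4 = 5.0×10⁻¹⁸
s = 2.1×10⁻⁵ mol/L
[Ag⁺] = 3s = 6.2×10⁻⁵ mol/L

6.2×10⁻⁵ M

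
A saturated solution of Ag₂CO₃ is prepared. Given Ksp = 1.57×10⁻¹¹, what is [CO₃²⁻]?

1.58×10⁻⁴ M

Ag₂CO₃(s) ⇌ 2 Ag⁺(aq) + CO₃²⁻(aq)
For each mole of Ag₂CO₃ that dissolves per liter, [Ag⁺] = 2s and [CO₃²⁻] = s; let s denote this solubility.
Ksp = [Ag⁺]^2[CO₃²⁻] = (2s)^2 · s = 4s^3 = 1.57×10⁻¹¹
s = 1.58×10⁻⁴ mol/L
[CO₃²⁻] = s = 1.58×10⁻⁴ mol/L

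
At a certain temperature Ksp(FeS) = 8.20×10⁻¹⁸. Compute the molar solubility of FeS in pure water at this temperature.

2.86×10⁻⁹ M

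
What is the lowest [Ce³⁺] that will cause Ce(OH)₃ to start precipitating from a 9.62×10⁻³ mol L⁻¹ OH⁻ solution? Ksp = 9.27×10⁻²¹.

Precipitation of each salt begins when its ion product equals Ksp.
Ce(OH)₃(s) ⇌ Ce³⁺(aq) + 3 OH⁻(aq)
Ksp = [Ce³⁺][OH⁻]^3 = [Ce³⁺](9.62×10⁻³)^3
[Ce³⁺] = 9.27×10⁻²¹ / (9.62×10⁻³)^3 = 1.04×10⁻¹⁴
[Ce³⁺] = 1.04×10⁻¹⁴ mol L⁻¹

1.04×10⁻¹⁴ M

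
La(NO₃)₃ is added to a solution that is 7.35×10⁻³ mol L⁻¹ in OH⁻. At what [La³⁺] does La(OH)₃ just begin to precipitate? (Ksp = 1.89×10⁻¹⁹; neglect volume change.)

4.76×10⁻¹³ M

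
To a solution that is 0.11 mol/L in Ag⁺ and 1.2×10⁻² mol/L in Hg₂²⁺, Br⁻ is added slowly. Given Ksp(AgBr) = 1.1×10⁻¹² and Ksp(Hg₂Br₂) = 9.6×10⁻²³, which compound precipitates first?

AgBr

Each salt precipitates once Q = Ksp for that salt.
For AgBr: [Br⁻] = (Ksp/[Ag⁺]) = 1.0×10⁻¹¹ mol/L
For Hg₂Br₂: [Br⁻] = (Ksp/[Hg₂²⁺])^(1/2) = 8.9×10⁻¹¹ mol/L
The smaller threshold [Br⁻] is reached first, so AgBr precipitates first.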